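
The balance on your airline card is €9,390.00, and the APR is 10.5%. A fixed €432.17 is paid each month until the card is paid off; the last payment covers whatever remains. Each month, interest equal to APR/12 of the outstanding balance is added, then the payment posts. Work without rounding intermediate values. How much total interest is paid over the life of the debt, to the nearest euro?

€1,071

Monthly rate r = 10.5%/12 = 0.875% = 0.00875.
Payoff takes n = ⌈−ln(1 − rB₀/P)/ln(1+r)⌉ = ⌈24.204⌉ = 25 payments; the last is €88.50.
Total paid = 24·€432.17 + €88.50 = €10,460.58.
Total interest = total paid − principal = €10,460.58 − €9,390.00 = €1,070.58.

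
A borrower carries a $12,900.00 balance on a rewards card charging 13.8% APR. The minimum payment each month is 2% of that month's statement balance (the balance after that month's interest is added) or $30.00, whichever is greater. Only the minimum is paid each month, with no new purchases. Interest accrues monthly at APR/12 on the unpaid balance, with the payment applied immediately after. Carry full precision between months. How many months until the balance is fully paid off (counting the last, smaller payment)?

321 months

Monthly rate r = 13.8%/12 = 1.15% = 0.0115.
While 2% of the post-interest balance exceeds $30.00, each month B ← (B·(1+r))·(1 − 0.02), i.e. B shrinks by the factor (1+r)·0.98 = 0.99127.
This holds for months 1–247. Entering month 248 the balance is $1,479.12; 2% of the post-interest balance is now below $30.00, so the flat $30.00 minimum applies from here.
From month 248 a fixed $30.00 at rate r clears $1,479.12 in 74 more payments. Total: 247 + 74 = 321 months.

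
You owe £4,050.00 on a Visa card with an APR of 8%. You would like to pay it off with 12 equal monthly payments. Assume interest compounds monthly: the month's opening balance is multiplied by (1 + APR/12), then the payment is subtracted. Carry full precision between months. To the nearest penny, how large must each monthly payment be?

Monthly rate r = 8%/12 = 0.666667% = 0.00666667.
Level-payment amortization: P = B₀·r / (1 − (1+r)^(−n)) = 4050.00·0.00666667 / (1 − 1.00667^(−12)).
Denominator 1 − (1+r)^(−12) = 0.0766385453.
P = 27 / 0.0766385453 ≈ 352.30.

£352.30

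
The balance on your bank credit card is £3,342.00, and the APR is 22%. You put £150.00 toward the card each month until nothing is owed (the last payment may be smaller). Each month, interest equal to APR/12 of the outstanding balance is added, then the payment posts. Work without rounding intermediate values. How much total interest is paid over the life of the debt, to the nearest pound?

Monthly rate r = 22%/12 = 1.83333% = 0.0183333.
Payoff takes n = ⌈−ln(1 − rB₀/P)/ln(1+r)⌉ = ⌈28.900⌉ = 29 payments; the last is £135.14.
Total paid = 28·£150.00 + £135.14 = £4,335.14.
Total interest = total paid − principal = £4,335.14 − £3,342.00 = £993.14.

£993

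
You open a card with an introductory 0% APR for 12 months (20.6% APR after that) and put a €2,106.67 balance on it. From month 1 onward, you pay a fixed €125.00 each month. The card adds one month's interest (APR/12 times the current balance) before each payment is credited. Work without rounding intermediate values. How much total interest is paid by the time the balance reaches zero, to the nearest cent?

Promo months 1–12 at r₀ = 0%/12 = 0; months 13+ at r₁ = 20.6%/12 = 0.0171667.
After month 12 (no interest yet): B = €2,106.67 − 12·€125.00 = €606.67.
Then at r₁ with €125.00/mo: n₂ = −ln(1 − r₁·B/P)/ln(1+r₁) ≈ 5.11 → 6 more payments.
Total paid = 17·€125.00 + €13.97 = €2,138.97; interest = €2,138.97 − €2,106.67 = €32.30.

€32.30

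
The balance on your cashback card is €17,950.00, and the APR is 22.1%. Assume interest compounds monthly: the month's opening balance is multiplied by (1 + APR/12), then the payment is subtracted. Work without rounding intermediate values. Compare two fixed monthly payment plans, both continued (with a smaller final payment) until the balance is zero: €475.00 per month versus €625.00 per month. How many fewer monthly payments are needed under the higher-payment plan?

24 fewer payments

Monthly rate r = 22.1%/12 = 1.84167% = 0.0184167.
At €475.00/mo: n = ⌈−ln(1 − rB₀/P)/ln(1+r)⌉ = 66 payments (last €115.05); total interest = total paid − €17,950.00 = €13,040.05.
At €625.00/mo: 42 payments (last €156.11); total interest €7,831.11.
Payments saved = 66 − 42 = 24.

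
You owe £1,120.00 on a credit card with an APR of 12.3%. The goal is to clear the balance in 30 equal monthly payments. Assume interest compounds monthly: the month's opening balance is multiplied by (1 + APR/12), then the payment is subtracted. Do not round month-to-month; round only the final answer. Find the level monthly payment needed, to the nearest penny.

£43.56

Monthly rate r = 12.3%/12 = 1.025% = 0.01025.
Level-payment amortization: P = B₀·r / (1 − (1+r)^(−n)) = 1120.00·0.01025 / (1 − 1.01025^(−30)).
Denominator 1 − (1+r)^(−30) = 0.263565329.
P = 11.48 / 0.263565329 ≈ 43.56.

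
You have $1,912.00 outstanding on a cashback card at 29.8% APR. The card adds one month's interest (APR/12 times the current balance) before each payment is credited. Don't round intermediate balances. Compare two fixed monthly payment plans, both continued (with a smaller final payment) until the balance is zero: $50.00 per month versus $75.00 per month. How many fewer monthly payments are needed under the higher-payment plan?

Monthly rate r = 29.8%/12 = 2.48333% = 0.0248333.
At $50.00/mo: n = ⌈−ln(1 − rB₀/P)/ln(1+r)⌉ = 122 payments (last $41.19); total interest = total paid − $1,912.00 = $4,179.19.
At $75.00/mo: 41 payments (last $65.60); total interest $1,153.60.
Payments saved = 122 − 41 = 81.

81 fewer payments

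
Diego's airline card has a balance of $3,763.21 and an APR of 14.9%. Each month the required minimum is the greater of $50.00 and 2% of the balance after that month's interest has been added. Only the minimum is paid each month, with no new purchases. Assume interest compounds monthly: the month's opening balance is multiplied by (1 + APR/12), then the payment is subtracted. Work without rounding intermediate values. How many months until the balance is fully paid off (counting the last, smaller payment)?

Monthly rate r = 14.9%/12 = 1.24167% = 0.0124167.
While 2% of the post-interest balance exceeds $50.00, each month B ← (B·(1+r))·(1 − 0.02), i.e. B shrinks by the factor (1+r)·0.98 = 0.99217.
This holds for months 1–54. Entering month 55 the balance is $2,461.32; 2% of the post-interest balance is now below $50.00, so the flat $50.00 minimum applies from here.
From month 55 a fixed $50.00 at rate r clears $2,461.32 in 77 more payments. Total: 54 + 77 = 131 months.

131 months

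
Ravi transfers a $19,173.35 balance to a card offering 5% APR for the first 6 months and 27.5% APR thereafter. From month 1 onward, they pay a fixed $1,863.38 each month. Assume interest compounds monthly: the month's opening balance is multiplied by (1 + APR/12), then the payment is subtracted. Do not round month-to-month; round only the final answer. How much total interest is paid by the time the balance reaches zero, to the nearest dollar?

Promo months 1–6 at r₀ = 5%/12 = 0.00416667; months 7+ at r₁ = 27.5%/12 = 0.0229167.
After month 6: iterate B ← B·(1+r₀) − $1,863.38 for 6 months → $8,360.31.
Then at r₁ with $1,863.38/mo: n₂ = −ln(1 − r₁·B/P)/ln(1+r₁) ≈ 4.79 → 5 more payments.
Total paid = 10·$1,863.38 + $1,472.75 = $20,106.55; interest = $20,106.55 − $19,173.35 = $933.20.

$933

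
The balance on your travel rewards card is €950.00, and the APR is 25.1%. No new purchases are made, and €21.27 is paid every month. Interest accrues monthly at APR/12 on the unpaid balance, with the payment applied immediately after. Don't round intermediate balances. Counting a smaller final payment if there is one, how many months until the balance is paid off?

Monthly rate r = 25.1%/12 = 2.09167% = 0.0209167.
Recurrence: B ← B·(1+r) − €21.27.
Month 1: interest €19.87; balance after payment €948.60.
Month 2: interest €19.84; balance after payment €947.17.
Closed form: n = −ln(1 − rB₀/P)/ln(1+r) = −ln(0.065781)/ln(1.02092) ≈ 131.464, so the balance reaches zero during payment 132.

132 months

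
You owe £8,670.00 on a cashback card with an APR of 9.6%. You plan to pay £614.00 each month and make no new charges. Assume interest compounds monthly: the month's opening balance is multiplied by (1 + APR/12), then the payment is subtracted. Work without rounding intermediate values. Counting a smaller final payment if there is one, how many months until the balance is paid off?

16 months

Monthly rate r = 9.6%/12 = 0.8% = 0.008.
Recurrence: B ← B·(1+r) − £614.00.
Month 1: interest £69.36; balance after payment £8,125.36.
Month 2: interest £65.00; balance after payment £7,576.36.
Closed form: n = −ln(1 − rB₀/P)/ln(1+r) = −ln(0.88704)/ln(1.008) ≈ 15.044, so the balance reaches zero during payment 16.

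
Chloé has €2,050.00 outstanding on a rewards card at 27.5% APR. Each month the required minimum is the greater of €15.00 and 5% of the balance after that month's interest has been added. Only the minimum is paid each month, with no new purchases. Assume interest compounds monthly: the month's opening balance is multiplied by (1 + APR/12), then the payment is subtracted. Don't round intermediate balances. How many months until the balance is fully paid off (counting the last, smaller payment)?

95 months

Monthly rate r = 27.5%/12 = 2.29167% = 0.0229167.
While 5% of the post-interest balance exceeds €15.00, each month B ← (B·(1+r))·(1 − 0.05), i.e. B shrinks by the factor (1+r)·0.95 = 0.97177.
This holds for months 1–68. Entering month 69 the balance is €292.48; 5% of the post-interest balance is now below €15.00, so the flat €15.00 minimum applies from here.
From month 69 a fixed €15.00 at rate r clears €292.48 in 27 more payments. Total: 68 + 27 = 95 months.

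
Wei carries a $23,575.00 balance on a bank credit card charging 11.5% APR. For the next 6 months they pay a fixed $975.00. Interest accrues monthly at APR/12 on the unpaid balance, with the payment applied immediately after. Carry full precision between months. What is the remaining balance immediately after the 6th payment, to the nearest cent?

Monthly rate r = 11.5%/12 = 0.958333% = 0.00958333.
Each month: B ← B·(1+r) − $975.00.
Month 1: interest $225.93; balance after payment $22,825.93.
Month 2: interest $218.75; balance after payment $22,069.68.
Month 3: interest $211.50; balance after payment $21,306.18.
Month 4: interest $204.18; balance after payment $20,535.36.
Month 5: interest $196.80; balance after payment $19,757.16.
Month 6: interest $189.34; balance after payment $18,971.50.

$18,971.50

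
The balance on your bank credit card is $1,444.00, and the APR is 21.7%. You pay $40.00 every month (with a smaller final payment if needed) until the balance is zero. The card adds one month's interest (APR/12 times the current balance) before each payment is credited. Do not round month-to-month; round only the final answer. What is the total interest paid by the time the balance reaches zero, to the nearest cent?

$917.11

Monthly rate r = 21.7%/12 = 1.80833% = 0.0180833.
Payoff takes n = ⌈−ln(1 − rB₀/P)/ln(1+r)⌉ = ⌈59.028⌉ = 60 payments; the last is $1.11.
Total paid = 59·$40.00 + $1.11 = $2,361.11.
Total interest = total paid − principal = $2,361.11 − $1,444.00 = $917.11.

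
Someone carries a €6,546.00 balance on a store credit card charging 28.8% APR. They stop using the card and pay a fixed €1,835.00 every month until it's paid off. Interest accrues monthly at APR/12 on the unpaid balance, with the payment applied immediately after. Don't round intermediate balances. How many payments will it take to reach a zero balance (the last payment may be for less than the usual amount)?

Monthly rate r = 28.8%/12 = 2.4% = 0.024.
Recurrence: B ← B·(1+r) − €1,835.00.
Month 1: interest €157.10; balance after payment €4,868.10.
Month 2: interest €116.83; balance after payment €3,149.94.
Month 3: interest €75.60; balance after payment €1,390.54.
Month 4: interest €33.37; balance after payment €0.00.

4 payments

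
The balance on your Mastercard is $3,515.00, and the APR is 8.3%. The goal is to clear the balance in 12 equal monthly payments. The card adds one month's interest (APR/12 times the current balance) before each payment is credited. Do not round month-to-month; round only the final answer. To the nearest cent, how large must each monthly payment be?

Monthly rate r = 8.3%/12 = 0.691667% = 0.00691667.
Level-payment amortization: P = B₀·r / (1 − (1+r)^(−n)) = 3515.00·0.00691667 / (1 − 1.00692^(−12)).
Denominator 1 − (1+r)^(−12) = 0.079385848.
P = 24.3121 / 0.079385848 ≈ 306.25.

$306.25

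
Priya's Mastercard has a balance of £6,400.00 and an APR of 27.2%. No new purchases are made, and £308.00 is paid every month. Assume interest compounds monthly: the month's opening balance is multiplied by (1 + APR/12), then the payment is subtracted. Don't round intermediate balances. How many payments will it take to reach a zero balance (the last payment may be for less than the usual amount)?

Monthly rate r = 27.2%/12 = 2.26667% = 0.0226667.
Recurrence: B ← B·(1+r) − £308.00.
Month 1: interest £145.07; balance after payment £6,237.07.
Month 2: interest £141.37; balance after payment £6,070.44.
Closed form: n = −ln(1 − rB₀/P)/ln(1+r) = −ln(0.529)/ln(1.02267) ≈ 28.409, so the balance reaches zero during payment 29.

29 months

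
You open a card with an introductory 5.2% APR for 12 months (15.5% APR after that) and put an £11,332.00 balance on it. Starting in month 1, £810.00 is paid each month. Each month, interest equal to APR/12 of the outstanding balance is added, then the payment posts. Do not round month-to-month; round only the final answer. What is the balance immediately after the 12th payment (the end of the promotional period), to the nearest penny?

Promo months 1–12 at r₀ = 5.2%/12 = 0.00433333; months 13+ at r₁ = 15.5%/12 = 0.0129167.
After month 12: iterate B ← B·(1+r₀) − £810.00 for 12 months → £1,980.47.

£1,980.47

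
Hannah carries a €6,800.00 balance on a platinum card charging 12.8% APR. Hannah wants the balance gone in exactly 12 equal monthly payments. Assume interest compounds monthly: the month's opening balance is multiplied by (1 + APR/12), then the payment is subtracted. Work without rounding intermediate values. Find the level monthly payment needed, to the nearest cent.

€606.72

Monthly rate r = 12.8%/12 = 1.06667% = 0.0106667.
Level-payment amortization: P = B₀·r / (1 − (1+r)^(−n)) = 6800.00·0.0106667 / (1 − 1.01067^(−12)).
Denominator 1 − (1+r)^(−12) = 0.119550009.
P = 72.5333 / 0.119550009 ≈ 606.72.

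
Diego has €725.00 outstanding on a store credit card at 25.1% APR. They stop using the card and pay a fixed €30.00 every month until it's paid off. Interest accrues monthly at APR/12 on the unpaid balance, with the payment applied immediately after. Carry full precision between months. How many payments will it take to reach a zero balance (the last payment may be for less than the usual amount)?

35 payments

Monthly rate r = 25.1%/12 = 2.09167% = 0.0209167.
Recurrence: B ← B·(1+r) − €30.00.
Month 1: interest €15.16; balance after payment €710.16.
Month 2: interest €14.85; balance after payment €695.02.
Closed form: n = −ln(1 − rB₀/P)/ln(1+r) = −ln(0.49451)/ln(1.02092) ≈ 34.017, so the balance reaches zero during payment 35.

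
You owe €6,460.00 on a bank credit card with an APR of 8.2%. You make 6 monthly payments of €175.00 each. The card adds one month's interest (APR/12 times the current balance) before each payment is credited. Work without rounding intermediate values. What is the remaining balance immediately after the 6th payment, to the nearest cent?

Monthly rate r = 8.2%/12 = 0.683333% = 0.00683333.
Each month: B ← B·(1+r) − €175.00.
Month 1: interest €44.14; balance after payment €6,329.14.
Month 2: interest €43.25; balance after payment €6,197.39.
Month 3: interest €42.35; balance after payment €6,064.74.
Month 4: interest €41.44; balance after payment €5,931.18.
Month 5: interest €40.53; balance after payment €5,796.71.
Month 6: interest €39.61; balance after payment €5,661.32.

€5,661.32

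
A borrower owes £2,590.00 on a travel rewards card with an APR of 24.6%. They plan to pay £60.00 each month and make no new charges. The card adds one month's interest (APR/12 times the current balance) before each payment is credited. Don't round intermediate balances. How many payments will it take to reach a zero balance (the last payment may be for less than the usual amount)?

Monthly rate r = 24.6%/12 = 2.05% = 0.0205.
Recurrence: B ← B·(1+r) − £60.00.
Month 1: interest £53.09; balance after payment £2,583.09.
Month 2: interest £52.95; balance after payment £2,576.05.
Closed form: n = −ln(1 − rB₀/P)/ln(1+r) = −ln(0.11508)/ln(1.0205) ≈ 106.546, so the balance reaches zero during payment 107.

107 months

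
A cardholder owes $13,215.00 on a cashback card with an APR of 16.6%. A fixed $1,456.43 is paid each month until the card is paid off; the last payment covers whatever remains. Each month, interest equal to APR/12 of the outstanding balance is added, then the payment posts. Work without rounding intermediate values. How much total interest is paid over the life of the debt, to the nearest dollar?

Monthly rate r = 16.6%/12 = 1.38333% = 0.0138333.
Payoff takes n = ⌈−ln(1 − rB₀/P)/ln(1+r)⌉ = ⌈9.763⌉ = 10 payments; the last is $1,112.41.
Total paid = 9·$1,456.43 + $1,112.41 = $14,220.28.
Total interest = total paid − principal = $14,220.28 − $13,215.00 = $1,005.28.

$1,005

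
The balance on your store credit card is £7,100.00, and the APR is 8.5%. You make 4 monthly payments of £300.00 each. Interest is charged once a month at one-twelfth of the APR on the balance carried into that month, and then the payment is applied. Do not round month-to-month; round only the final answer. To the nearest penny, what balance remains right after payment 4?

£6,090.50

Monthly rate r = 8.5%/12 = 0.708333% = 0.00708333.
Each month: B ← B·(1+r) − £300.00.
Month 1: interest £50.29; balance after payment £6,850.29.
Month 2: interest £48.52; balance after payment £6,598.81.
Month 3: interest £46.74; balance after payment £6,345.56.
Month 4: interest £44.95; balance after payment £6,090.50.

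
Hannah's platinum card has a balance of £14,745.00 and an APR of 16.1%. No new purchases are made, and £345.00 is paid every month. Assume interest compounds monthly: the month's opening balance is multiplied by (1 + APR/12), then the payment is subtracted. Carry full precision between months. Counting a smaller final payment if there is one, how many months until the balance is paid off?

Monthly rate r = 16.1%/12 = 1.34167% = 0.0134167.
Recurrence: B ← B·(1+r) − £345.00.
Month 1: interest £197.83; balance after payment £14,597.83.
Month 2: interest £195.85; balance after payment £14,448.68.
Closed form: n = −ln(1 − rB₀/P)/ln(1+r) = −ln(0.42658)/ln(1.01342) ≈ 63.924, so the balance reaches zero during payment 64.

64 months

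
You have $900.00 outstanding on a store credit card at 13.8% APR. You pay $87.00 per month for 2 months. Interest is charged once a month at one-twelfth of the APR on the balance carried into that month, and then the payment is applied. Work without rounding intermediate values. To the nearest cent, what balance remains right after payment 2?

Monthly rate r = 13.8%/12 = 1.15% = 0.0115.
Each month: B ← B·(1+r) − $87.00.
Month 1: interest $10.35; balance after payment $823.35.
Month 2: interest $9.47; balance after payment $745.82.

$745.82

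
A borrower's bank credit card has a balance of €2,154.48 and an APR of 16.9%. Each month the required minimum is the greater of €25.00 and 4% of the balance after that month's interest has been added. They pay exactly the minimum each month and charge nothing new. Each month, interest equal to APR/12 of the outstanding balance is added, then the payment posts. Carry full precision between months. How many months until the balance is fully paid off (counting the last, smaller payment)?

Monthly rate r = 16.9%/12 = 1.40833% = 0.0140833.
While 4% of the post-interest balance exceeds €25.00, each month B ← (B·(1+r))·(1 − 0.04), i.e. B shrinks by the factor (1+r)·0.96 = 0.97352.
This holds for months 1–47. Entering month 48 the balance is €610.31; 4% of the post-interest balance is now below €25.00, so the flat €25.00 minimum applies from here.
From month 48 a fixed €25.00 at rate r clears €610.31 in 31 more payments. Total: 47 + 31 = 78 months.

78 months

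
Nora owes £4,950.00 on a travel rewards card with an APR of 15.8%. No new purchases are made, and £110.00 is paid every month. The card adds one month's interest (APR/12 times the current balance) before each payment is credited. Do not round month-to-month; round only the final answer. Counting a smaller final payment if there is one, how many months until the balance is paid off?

69 months

Monthly rate r = 15.8%/12 = 1.31667% = 0.0131667.
Recurrence: B ← B·(1+r) − £110.00.
Month 1: interest £65.17; balance after payment £4,905.18.
Month 2: interest £64.58; balance after payment £4,859.76.
Closed form: n = −ln(1 − rB₀/P)/ln(1+r) = −ln(0.4075)/ln(1.01317) ≈ 68.629, so the balance reaches zero during payment 69.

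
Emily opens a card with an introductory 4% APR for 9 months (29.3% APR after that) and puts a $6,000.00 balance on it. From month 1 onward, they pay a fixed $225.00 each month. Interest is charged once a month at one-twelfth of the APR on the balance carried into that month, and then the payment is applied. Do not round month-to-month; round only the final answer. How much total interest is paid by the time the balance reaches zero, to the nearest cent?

$1,571.28

Promo months 1–9 at r₀ = 4%/12 = 0.00333333; months 10+ at r₁ = 29.3%/12 = 0.0244167.
After month 9: iterate B ← B·(1+r₀) − $225.00 for 9 months → $4,130.21.
Then at r₁ with $225.00/mo: n₂ = −ln(1 − r₁·B/P)/ln(1+r₁) ≈ 24.65 → 25 more payments.
Total paid = 33·$225.00 + $146.28 = $7,571.28; interest = $7,571.28 − $6,000.00 = $1,571.28.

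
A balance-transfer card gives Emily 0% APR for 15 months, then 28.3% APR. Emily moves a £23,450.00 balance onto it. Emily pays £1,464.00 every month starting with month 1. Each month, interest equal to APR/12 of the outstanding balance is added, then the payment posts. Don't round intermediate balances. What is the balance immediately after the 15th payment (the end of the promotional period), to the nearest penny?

Promo months 1–15 at r₀ = 0%/12 = 0; months 16+ at r₁ = 28.3%/12 = 0.0235833.
After month 15 (no interest yet): B = £23,450.00 − 15·£1,464.00 = £1,490.00.

£1,490.00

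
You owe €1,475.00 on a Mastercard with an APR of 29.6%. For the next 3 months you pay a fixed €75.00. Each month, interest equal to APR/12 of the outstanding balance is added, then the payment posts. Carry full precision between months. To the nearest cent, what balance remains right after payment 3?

€1,356.27

Monthly rate r = 29.6%/12 = 2.46667% = 0.0246667.
Each month: B ← B·(1+r) − €75.00.
Month 1: interest €36.38; balance after payment €1,436.38.
Month 2: interest €35.43; balance after payment €1,396.81.
Month 3: interest €34.45; balance after payment €1,356.27.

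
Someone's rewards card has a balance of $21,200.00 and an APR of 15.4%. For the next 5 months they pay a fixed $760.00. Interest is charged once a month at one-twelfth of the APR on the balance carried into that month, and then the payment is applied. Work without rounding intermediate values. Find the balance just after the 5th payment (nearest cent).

Monthly rate r = 15.4%/12 = 1.28333% = 0.0128333.
Each month: B ← B·(1+r) − $760.00.
Month 1: interest $272.07; balance after payment $20,712.07.
Month 2: interest $265.80; balance after payment $20,217.87.
Month 3: interest $259.46; balance after payment $19,717.33.
Month 4: interest $253.04; balance after payment $19,210.37.
Month 5: interest $246.53; balance after payment $18,696.91.

$18,696.91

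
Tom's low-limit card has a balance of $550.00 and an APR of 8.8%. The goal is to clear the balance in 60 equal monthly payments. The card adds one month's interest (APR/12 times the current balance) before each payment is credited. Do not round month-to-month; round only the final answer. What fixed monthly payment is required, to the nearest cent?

Monthly rate r = 8.8%/12 = 0.733333% = 0.00733333.
Level-payment amortization: P = B₀·r / (1 − (1+r)^(−n)) = 550.00·0.00733333 / (1 − 1.00733^(−60)).
Denominator 1 − (1+r)^(−60) = 0.354928755.
P = 4.03333 / 0.354928755 ≈ 11.36.

$11.36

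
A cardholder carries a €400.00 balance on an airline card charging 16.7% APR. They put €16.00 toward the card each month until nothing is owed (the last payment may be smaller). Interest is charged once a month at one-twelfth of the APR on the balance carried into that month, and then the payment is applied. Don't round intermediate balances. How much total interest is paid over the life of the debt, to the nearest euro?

€95

Monthly rate r = 16.7%/12 = 1.39167% = 0.0139167.
Payoff takes n = ⌈−ln(1 − rB₀/P)/ln(1+r)⌉ = ⌈30.938⌉ = 31 payments; the last is €15.01.
Total paid = 30·€16.00 + €15.01 = €495.01.
Total interest = total paid − principal = €495.01 − €400.00 = €95.01.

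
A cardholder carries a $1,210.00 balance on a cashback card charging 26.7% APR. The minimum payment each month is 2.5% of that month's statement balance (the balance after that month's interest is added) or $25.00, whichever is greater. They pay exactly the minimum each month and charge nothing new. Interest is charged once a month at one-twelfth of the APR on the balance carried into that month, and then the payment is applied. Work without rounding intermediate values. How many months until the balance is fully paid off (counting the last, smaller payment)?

Monthly rate r = 26.7%/12 = 2.225% = 0.02225.
While 2.5% of the post-interest balance exceeds $25.00, each month B ← (B·(1+r))·(1 − 0.025), i.e. B shrinks by the factor (1+r)·0.975 = 0.99669.
This holds for months 1–65. Entering month 66 the balance is $975.66; 2.5% of the post-interest balance is now below $25.00, so the flat $25.00 minimum applies from here.
From month 66 a fixed $25.00 at rate r clears $975.66 in 93 more payments. Total: 65 + 93 = 158 months.

158 months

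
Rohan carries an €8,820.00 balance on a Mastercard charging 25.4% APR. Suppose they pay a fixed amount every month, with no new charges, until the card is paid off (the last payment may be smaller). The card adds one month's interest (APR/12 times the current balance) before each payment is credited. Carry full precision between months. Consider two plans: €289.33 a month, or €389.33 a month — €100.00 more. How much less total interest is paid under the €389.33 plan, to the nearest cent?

Monthly rate r = 25.4%/12 = 2.11667% = 0.0211667.
At €289.33/mo: n = ⌈−ln(1 − rB₀/P)/ln(1+r)⌉ = 50 payments (last €138.86); total interest = total paid − €8,820.00 = €5,496.03.
At €389.33/mo: 32 payments (last €68.95); total interest €3,318.18.
Interest saved = €5,496.03 − €3,318.18 = €2,177.85.

€2,177.85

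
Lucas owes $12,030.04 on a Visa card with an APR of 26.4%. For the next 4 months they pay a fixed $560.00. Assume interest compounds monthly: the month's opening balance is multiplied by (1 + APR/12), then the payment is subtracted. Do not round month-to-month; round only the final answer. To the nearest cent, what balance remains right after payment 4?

$10,809.12

Monthly rate r = 26.4%/12 = 2.2% = 0.022.
Each month: B ← B·(1+r) − $560.00.
Month 1: interest $264.66; balance after payment $11,734.70.
Month 2: interest $258.16; balance after payment $11,432.86.
Month 3: interest $251.52; balance after payment $11,124.39.
Month 4: interest $244.74; balance after payment $10,809.12.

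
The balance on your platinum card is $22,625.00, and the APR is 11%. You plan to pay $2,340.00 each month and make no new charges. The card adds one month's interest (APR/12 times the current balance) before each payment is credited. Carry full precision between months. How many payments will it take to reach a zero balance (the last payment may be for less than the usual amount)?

11 payments

Monthly rate r = 11%/12 = 0.916667% = 0.00916667.
Recurrence: B ← B·(1+r) − $2,340.00.
Month 1: interest $207.40; balance after payment $20,492.40.
Month 2: interest $187.85; balance after payment $18,340.24.
Closed form: n = −ln(1 − rB₀/P)/ln(1+r) = −ln(0.91137)/ln(1.00917) ≈ 10.171, so the balance reaches zero during payment 11.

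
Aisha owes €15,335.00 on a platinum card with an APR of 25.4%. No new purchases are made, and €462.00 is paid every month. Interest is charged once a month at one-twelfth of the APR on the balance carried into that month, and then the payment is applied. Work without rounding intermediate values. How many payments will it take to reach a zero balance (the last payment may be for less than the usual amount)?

Monthly rate r = 25.4%/12 = 2.11667% = 0.0211667.
Recurrence: B ← B·(1+r) − €462.00.
Month 1: interest €324.59; balance after payment €15,197.59.
Month 2: interest €321.68; balance after payment €15,057.27.
Closed form: n = −ln(1 − rB₀/P)/ln(1+r) = −ln(0.29742)/ln(1.02117) ≈ 57.892, so the balance reaches zero during payment 58.

58 months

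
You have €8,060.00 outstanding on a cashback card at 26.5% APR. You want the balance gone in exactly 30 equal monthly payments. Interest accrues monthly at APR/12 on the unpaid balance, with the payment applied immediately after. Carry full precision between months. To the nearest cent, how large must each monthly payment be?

Monthly rate r = 26.5%/12 = 2.20833% = 0.0220833.
Level-payment amortization: P = B₀·r / (1 − (1+r)^(−n)) = 8060.00·0.0220833 / (1 − 1.02208^(−30)).
Denominator 1 − (1+r)^(−30) = 0.480708989.
P = 177.992 / 0.480708989 ≈ 370.27.

€370.27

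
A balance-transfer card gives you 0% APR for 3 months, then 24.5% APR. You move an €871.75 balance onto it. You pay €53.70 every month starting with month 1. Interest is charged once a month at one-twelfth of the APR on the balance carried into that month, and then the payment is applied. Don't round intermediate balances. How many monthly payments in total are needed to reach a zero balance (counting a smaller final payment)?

19 payments

Promo months 1–3 at r₀ = 0%/12 = 0; months 4+ at r₁ = 24.5%/12 = 0.0204167.
After month 3 (no interest yet): B = €871.75 − 3·€53.70 = €710.65.
Then at r₁ with €53.70/mo: n₂ = −ln(1 − r₁·B/P)/ln(1+r₁) ≈ 15.58 → 16 more payments.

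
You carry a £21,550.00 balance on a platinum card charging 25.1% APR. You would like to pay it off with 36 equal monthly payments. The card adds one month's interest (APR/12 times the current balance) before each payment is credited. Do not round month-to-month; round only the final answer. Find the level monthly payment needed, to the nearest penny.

£857.96

Monthly rate r = 25.1%/12 = 2.09167% = 0.0209167.
Level-payment amortization: P = B₀·r / (1 − (1+r)^(−n)) = 21550.00·0.0209167 / (1 − 1.02092^(−36)).
Denominator 1 − (1+r)^(−36) = 0.525376298.
P = 450.754 / 0.525376298 ≈ 857.96.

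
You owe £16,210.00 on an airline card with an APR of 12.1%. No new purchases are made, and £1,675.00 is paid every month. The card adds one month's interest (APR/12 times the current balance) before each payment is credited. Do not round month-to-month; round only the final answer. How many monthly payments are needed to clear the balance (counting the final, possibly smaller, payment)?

11 payments

Monthly rate r = 12.1%/12 = 1.00833% = 0.0100833.
Recurrence: B ← B·(1+r) − £1,675.00.
Month 1: interest £163.45; balance after payment £14,698.45.
Month 2: interest £148.21; balance after payment £13,171.66.
Closed form: n = −ln(1 − rB₀/P)/ln(1+r) = −ln(0.90242)/ln(1.01008) ≈ 10.234, so the balance reaches zero during payment 11.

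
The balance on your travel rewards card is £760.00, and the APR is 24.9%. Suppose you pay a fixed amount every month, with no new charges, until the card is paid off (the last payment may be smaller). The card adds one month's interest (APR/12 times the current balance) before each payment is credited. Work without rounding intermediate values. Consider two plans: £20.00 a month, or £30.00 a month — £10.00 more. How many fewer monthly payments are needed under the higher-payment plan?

Monthly rate r = 24.9%/12 = 2.075% = 0.02075.
At £20.00/mo: n = ⌈−ln(1 − rB₀/P)/ln(1+r)⌉ = 76 payments (last £12.91); total interest = total paid − £760.00 = £752.91.
At £30.00/mo: 37 payments (last £9.55); total interest £329.55.
Payments saved = 76 − 37 = 39.

39 fewer payments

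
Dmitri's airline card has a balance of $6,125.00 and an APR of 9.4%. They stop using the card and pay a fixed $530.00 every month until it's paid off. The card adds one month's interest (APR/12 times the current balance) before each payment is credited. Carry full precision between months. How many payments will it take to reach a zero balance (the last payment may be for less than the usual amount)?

13 payments

Monthly rate r = 9.4%/12 = 0.783333% = 0.00783333.
Recurrence: B ← B·(1+r) − $530.00.
Month 1: interest $47.98; balance after payment $5,642.98.
Month 2: interest $44.20; balance after payment $5,157.18.
Closed form: n = −ln(1 − rB₀/P)/ln(1+r) = −ln(0.90947)/ln(1.00783) ≈ 12.161, so the balance reaches zero during payment 13.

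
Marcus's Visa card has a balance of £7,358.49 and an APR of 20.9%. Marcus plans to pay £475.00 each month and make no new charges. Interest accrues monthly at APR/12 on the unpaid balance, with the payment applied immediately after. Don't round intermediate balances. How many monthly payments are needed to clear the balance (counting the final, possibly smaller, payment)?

19 months

Monthly rate r = 20.9%/12 = 1.74167% = 0.0174167.
Recurrence: B ← B·(1+r) − £475.00.
Month 1: interest £128.16; balance after payment £7,011.65.
Month 2: interest £122.12; balance after payment £6,658.77.
Closed form: n = −ln(1 − rB₀/P)/ln(1+r) = −ln(0.73019)/ln(1.01742) ≈ 18.211, so the balance reaches zero during payment 19.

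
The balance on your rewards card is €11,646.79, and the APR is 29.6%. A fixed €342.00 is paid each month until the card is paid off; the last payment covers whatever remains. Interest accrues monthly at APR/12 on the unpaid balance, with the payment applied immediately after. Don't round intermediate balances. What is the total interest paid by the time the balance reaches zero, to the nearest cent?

€14,076.42

Monthly rate r = 29.6%/12 = 2.46667% = 0.0246667.
Payoff takes n = ⌈−ln(1 − rB₀/P)/ln(1+r)⌉ = ⌈75.212⌉ = 76 payments; the last is €73.21.
Total paid = 75·€342.00 + €73.21 = €25,723.21.
Total interest = total paid − principal = €25,723.21 − €11,646.79 = €14,076.42.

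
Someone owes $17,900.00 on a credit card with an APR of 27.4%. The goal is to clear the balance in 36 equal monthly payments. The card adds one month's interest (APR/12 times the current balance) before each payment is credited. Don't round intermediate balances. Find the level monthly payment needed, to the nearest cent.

$734.62

Monthly rate r = 27.4%/12 = 2.28333% = 0.0228333.
Level-payment amortization: P = B₀·r / (1 − (1+r)^(−n)) = 17900.00·0.0228333 / (1 − 1.02283^(−36)).
Denominator 1 − (1+r)^(−36) = 0.556366253.
P = 408.717 / 0.556366253 ≈ 734.62.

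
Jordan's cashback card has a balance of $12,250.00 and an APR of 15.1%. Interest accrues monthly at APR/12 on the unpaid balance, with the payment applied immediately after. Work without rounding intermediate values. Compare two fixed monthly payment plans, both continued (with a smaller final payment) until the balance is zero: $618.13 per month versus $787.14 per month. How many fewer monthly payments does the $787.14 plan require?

Monthly rate r = 15.1%/12 = 1.25833% = 0.0125833.
At $618.13/mo: n = ⌈−ln(1 − rB₀/P)/ln(1+r)⌉ = 23 payments (last $580.66); total interest = total paid − $12,250.00 = $1,929.52.
At $787.14/mo: 18 payments (last $338.79); total interest $1,470.17.
Payments saved = 23 − 18 = 5.

5 fewer payments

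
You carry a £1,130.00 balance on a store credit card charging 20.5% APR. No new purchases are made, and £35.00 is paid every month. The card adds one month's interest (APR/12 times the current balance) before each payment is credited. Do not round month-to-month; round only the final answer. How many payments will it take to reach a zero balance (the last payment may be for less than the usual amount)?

48 payments

Monthly rate r = 20.5%/12 = 1.70833% = 0.0170833.
Recurrence: B ← B·(1+r) − £35.00.
Month 1: interest £19.30; balance after payment £1,114.30.
Month 2: interest £19.04; balance after payment £1,098.34.
Closed form: n = −ln(1 − rB₀/P)/ln(1+r) = −ln(0.44845)/ln(1.01708) ≈ 47.343, so the balance reaches zero during payment 48.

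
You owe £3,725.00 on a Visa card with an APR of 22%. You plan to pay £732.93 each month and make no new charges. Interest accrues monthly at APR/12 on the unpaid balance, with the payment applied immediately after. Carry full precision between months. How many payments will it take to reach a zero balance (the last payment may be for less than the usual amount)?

6 payments

Monthly rate r = 22%/12 = 1.83333% = 0.0183333.
Recurrence: B ← B·(1+r) − £732.93.
Month 1: interest £68.29; balance after payment £3,060.36.
Month 2: interest £56.11; balance after payment £2,383.54.
Month 3: interest £43.70; balance after payment £1,694.31.
Month 4: interest £31.06; balance after payment £992.44.
Month 5: interest £18.19; balance after payment £277.70.
Month 6: interest £5.09; balance after payment £0.00.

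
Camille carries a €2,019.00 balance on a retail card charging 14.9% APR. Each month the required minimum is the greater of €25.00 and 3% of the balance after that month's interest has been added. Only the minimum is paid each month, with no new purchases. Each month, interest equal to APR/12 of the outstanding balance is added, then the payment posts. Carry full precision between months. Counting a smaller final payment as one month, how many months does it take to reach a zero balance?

93 months

Monthly rate r = 14.9%/12 = 1.24167% = 0.0124167.
While 3% of the post-interest balance exceeds €25.00, each month B ← (B·(1+r))·(1 − 0.03), i.e. B shrinks by the factor (1+r)·0.97 = 0.98204.
This holds for months 1–50. Entering month 51 the balance is €815.99; 3% of the post-interest balance is now below €25.00, so the flat €25.00 minimum applies from here.
From month 51 a fixed €25.00 at rate r clears €815.99 in 43 more payments. Total: 50 + 43 = 93 months.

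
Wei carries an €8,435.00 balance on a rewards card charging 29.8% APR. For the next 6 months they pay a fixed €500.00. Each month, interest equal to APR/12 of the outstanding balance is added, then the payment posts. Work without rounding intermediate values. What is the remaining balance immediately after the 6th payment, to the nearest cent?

€6,579.94

Monthly rate r = 29.8%/12 = 2.48333% = 0.0248333.
Each month: B ← B·(1+r) − €500.00.
Month 1: interest €209.47; balance after payment €8,144.47.
Month 2: interest €202.25; balance after payment €7,846.72.
Month 3: interest €194.86; balance after payment €7,541.58.
Month 4: interest €187.28; balance after payment €7,228.87.
Month 5: interest €179.52; balance after payment €6,908.38.
Month 6: interest €171.56; balance after payment €6,579.94.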